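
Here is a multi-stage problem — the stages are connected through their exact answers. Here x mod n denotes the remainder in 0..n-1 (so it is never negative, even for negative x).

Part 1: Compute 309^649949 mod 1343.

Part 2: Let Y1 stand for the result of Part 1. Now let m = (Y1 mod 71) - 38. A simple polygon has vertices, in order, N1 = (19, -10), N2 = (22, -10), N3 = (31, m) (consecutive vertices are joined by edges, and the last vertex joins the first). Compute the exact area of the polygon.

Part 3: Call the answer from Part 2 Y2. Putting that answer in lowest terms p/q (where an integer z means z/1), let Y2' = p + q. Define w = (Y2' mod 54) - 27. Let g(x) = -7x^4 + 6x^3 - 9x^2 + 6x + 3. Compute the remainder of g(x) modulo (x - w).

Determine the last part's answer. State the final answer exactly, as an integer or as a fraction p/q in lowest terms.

-3099301

Part 1: squarings mod 1343: 309^1=309, 309^2=128, 309^4=268, 309^8=645, 309^16=1038, 309^32=358, 309^64=579, 309^128=834, 309^256=1225, 309^512=494, 309^1024=953, 309^2048=341, 309^4096=783, 309^8192=681, 309^16384=426, 309^32768=171, 309^65536=1038, 309^131072=358, 309^262144=579, 309^524288=834; 309^649949 = 309^1 * 309^4 * 309^8 * 309^16 * 309^64 * 309^128 * 309^512 * 309^2048 * 309^8192 * 309^16384 * 309^32768 * 309^65536 * 309^524288 = 471 (mod 1343); answer 471
Part 2: Y1 = 471; m = 7; cross terms: (19*-10 - 22*-10)=30, (22*7 - 31*-10)=464, (31*-10 - 19*7)=-443; twice the area = |51| = 51; area = 51/2; answer 51/2
Part 3: Y2 = 51/2; threaded value p + q = 53; w = 26; remainder = value at the root: -7*(26)^4 + 6*(26)^3 - 9*(26)^2 + 6*(26)^1 + 3 = (-3198832) + (105456) + (-6084) + (156) + (3) = -3099301; answer -3099301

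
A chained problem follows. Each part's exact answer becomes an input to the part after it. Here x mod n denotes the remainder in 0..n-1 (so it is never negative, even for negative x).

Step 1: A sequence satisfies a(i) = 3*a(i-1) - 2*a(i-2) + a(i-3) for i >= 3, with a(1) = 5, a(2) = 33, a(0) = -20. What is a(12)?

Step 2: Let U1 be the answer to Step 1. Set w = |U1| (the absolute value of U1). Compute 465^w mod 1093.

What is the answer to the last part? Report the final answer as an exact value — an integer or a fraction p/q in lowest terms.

126

Step 1: a(3) = 3*(33) - 2*(5) + 1*(-20) = 69; iterating: a(3)=69, a(4)=146, a(5)=333, a(6)=776, a(7)=1808, a(8)=4205, a(9)=9775, a(10)=22723, a(11)=52824, a(12)=122801; answer 122801
Step 2: U1 = 122801; w = 122801; squarings mod 1093: 465^1=465, 465^2=904, 465^4=745, 465^8=874, 465^16=962, 465^32=766, 465^64=908, 465^128=342, 465^256=13, 465^512=169, 465^1024=143, 465^2048=775, 465^4096=568, 465^8192=189, 465^16384=745, 465^32768=874, 465^65536=962; 465^122801 = 465^1 * 465^16 * 465^32 * 465^128 * 465^256 * 465^512 * 465^1024 * 465^2048 * 465^4096 * 465^16384 * 465^32768 * 465^65536 = 126 (mod 1093); answer 126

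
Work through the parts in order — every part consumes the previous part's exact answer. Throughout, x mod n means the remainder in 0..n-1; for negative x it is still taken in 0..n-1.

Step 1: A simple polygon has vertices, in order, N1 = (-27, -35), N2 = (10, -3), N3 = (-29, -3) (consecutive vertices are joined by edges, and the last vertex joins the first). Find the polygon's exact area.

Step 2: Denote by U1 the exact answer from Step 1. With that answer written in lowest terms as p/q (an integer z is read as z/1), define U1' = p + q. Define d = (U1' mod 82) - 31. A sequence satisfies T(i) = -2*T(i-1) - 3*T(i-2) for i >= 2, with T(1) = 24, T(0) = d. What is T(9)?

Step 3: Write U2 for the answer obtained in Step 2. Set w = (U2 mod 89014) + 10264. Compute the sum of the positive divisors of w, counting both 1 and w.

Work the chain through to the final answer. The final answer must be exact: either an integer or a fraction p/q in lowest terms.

Step 1: cross terms: (-27*-3 - 10*-35)=431, (10*-3 - -29*-3)=-117, (-29*-35 - -27*-3)=934; twice the area = |1248| = 1248; area = 624; answer 624
Step 2: U1 = 624; threaded value p + q = 625; d = 20; T(2) = -2*(24) - 3*(20) = -108; iterating: T(2)=-108, T(3)=144, T(4)=36, T(5)=-504, T(6)=900, T(7)=-288, T(8)=-2124, T(9)=5112; answer 5112
Step 3: U2 = 5112; w = 15376; 15376 = 2^4 * 31^2; sigma = (1 + 2 + 4 + 8 + 16) * (1 + 31 + 961) = 31 * 993 = 30783; answer 30783

30783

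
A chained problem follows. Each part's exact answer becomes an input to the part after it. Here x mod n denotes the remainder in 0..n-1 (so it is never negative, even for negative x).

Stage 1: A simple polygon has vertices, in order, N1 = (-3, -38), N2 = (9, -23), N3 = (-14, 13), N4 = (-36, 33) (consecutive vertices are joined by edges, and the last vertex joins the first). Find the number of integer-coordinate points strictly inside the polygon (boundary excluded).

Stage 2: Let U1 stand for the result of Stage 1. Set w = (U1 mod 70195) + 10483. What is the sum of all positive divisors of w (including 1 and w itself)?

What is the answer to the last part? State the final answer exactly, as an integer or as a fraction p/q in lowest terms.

Stage 1: cross terms: (-3*-23 - 9*-38)=411, (9*13 - -14*-23)=-205, (-14*33 - -36*13)=6, (-36*-38 - -3*33)=1467; twice the area = |1679| = 1679; area = 1679/2; boundary points = 3 + 1 + 2 + 1 = 7; strictly interior points = area - boundary/2 + 1 = 837; answer 837
Stage 2: U1 = 837; w = 11320; 11320 = 2^3 * 5 * 283; sigma = (1 + 2 + 4 + 8) * (1 + 5) * (1 + 283) = 15 * 6 * 284 = 25560; answer 25560

25560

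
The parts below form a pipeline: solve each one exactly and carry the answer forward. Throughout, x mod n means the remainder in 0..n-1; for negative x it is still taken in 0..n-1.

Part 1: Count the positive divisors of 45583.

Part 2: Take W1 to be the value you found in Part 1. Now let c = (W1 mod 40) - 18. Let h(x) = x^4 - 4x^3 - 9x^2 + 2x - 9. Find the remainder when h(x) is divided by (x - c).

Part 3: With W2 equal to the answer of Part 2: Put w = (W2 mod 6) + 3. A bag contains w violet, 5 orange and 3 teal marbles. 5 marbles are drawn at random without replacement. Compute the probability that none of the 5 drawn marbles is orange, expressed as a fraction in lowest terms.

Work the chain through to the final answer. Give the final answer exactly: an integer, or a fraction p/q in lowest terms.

Part 1: 45583 = 79 * 577; number of divisors = (1+1) * (1+1) = 4; answer 4
Part 2: W1 = 4; c = -14; remainder = value at the root: 1*(-14)^4 - 4*(-14)^3 - 9*(-14)^2 + 2*(-14)^1 - 9 = (38416) + (10976) + (-1764) + (-28) + (-9) = 47591; answer 47591
Part 3: W2 = 47591; w = 8; total draws C(16,5) = 4368; favorable C(11,5) = 462; P = 11/104; answer 11/104

11/104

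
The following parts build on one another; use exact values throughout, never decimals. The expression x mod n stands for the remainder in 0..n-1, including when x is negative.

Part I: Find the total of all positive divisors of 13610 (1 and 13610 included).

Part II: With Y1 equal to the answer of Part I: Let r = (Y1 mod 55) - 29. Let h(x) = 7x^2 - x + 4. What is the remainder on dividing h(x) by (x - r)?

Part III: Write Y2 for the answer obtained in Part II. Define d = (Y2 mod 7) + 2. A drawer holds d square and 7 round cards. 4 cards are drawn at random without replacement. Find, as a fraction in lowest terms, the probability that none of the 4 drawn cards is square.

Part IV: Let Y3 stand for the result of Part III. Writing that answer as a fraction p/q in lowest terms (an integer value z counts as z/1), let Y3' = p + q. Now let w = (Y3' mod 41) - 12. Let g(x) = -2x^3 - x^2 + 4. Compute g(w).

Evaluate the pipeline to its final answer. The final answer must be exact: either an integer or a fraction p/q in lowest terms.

Part I: 13610 = 2 * 5 * 1361; sigma = (1 + 2) * (1 + 5) * (1 + 1361) = 3 * 6 * 1362 = 24516; answer 24516
Part II: Y1 = 24516; r = 12; remainder = value at the root: 7*(12)^2 - 1*(12)^1 + 4 = (1008) + (-12) + (4) = 1000; answer 1000
Part III: Y2 = 1000; d = 8; total draws C(15,4) = 1365; favorable C(7,4) = 35; P = 1/39; answer 1/39
Part IV: Y3 = 1/39; threaded value p + q = 40; w = 28; -2*(28)^3 - 1*(28)^2 + 4 = (-43904) + (-784) + (4) = -44684; answer -44684

-44684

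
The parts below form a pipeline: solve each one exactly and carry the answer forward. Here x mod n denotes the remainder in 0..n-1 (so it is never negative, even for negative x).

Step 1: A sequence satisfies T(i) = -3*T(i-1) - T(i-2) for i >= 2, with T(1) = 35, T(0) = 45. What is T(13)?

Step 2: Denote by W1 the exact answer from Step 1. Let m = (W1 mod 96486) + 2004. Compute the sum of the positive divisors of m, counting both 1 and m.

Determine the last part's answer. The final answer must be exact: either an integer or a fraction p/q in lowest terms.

65730

Step 1: T(2) = -3*(35) - 1*(45) = -150; iterating: T(2)=-150, T(3)=415, T(4)=-1095, T(5)=2870, T(6)=-7515, T(7)=19675, T(8)=-51510, T(9)=134855, T(10)=-353055, T(11)=924310, T(12)=-2419875, T(13)=6335315; answer 6335315
Step 2: W1 = 6335315; m = 65729; 65729 is prime, so its only divisors are 1 and 65729; sigma = 1 + 65729 = 65730; answer 65730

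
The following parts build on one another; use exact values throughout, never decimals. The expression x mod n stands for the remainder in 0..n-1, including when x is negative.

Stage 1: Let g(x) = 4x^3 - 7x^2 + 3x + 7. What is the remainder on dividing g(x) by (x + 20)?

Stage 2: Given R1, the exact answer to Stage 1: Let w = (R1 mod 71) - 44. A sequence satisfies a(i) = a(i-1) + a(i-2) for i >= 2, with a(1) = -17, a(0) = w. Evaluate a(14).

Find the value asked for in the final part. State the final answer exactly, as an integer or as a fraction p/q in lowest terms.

Stage 1: remainder = value at the root: 4*(-20)^3 - 7*(-20)^2 + 3*(-20)^1 + 7 = (-32000) + (-2800) + (-60) + (7) = -34853; answer -34853
Stage 2: R1 = -34853; w = -36; a(2) = 1*(-17) + 1*(-36) = -53; iterating: a(2)=-53, a(3)=-70, a(4)=-123, a(5)=-193, a(6)=-316, a(7)=-509, a(8)=-825, a(9)=-1334, a(10)=-2159, a(11)=-3493, a(12)=-5652, a(13)=-9145, a(14)=-14797; answer -14797

-14797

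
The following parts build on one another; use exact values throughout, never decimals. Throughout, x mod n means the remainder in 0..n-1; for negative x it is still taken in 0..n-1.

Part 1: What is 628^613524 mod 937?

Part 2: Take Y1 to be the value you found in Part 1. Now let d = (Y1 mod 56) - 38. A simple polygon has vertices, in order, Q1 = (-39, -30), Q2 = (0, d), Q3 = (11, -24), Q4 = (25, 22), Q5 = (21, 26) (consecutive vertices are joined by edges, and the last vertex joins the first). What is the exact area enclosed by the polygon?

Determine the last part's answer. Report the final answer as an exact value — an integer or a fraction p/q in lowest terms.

832

Part 1: squarings mod 937: 628^1=628, 628^2=844, 628^4=216, 628^8=743, 628^16=156, 628^32=911, 628^64=676, 628^128=657, 628^256=629, 628^512=227, 628^1024=931, 628^2048=36, 628^4096=359, 628^8192=512, 628^16384=721, 628^32768=743, 628^65536=156, 628^131072=911, 628^262144=676, 628^524288=657; 628^613524 = 628^4 * 628^16 * 628^128 * 628^1024 * 628^2048 * 628^4096 * 628^16384 * 628^65536 * 628^524288 = 425 (mod 937); answer 425
Part 2: Y1 = 425; d = -5; cross terms: (-39*-5 - 0*-30)=195, (0*-24 - 11*-5)=55, (11*22 - 25*-24)=842, (25*26 - 21*22)=188, (21*-30 - -39*26)=384; twice the area = |1664| = 1664; area = 832; answer 832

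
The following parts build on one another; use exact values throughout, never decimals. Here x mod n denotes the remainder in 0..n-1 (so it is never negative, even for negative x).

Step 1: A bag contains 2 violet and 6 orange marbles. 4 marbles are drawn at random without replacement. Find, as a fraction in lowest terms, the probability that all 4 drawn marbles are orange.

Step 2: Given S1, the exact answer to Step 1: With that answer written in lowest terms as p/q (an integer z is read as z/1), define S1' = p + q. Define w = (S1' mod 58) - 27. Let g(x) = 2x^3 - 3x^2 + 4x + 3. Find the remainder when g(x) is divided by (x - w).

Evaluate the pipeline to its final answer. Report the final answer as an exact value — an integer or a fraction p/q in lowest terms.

Step 1: total draws C(8,4) = 70; favorable C(6,4) = 15; P = 3/14; answer 3/14
Step 2: S1 = 3/14; threaded value p + q = 17; w = -10; remainder = value at the root: 2*(-10)^3 - 3*(-10)^2 + 4*(-10)^1 + 3 = (-2000) + (-300) + (-40) + (3) = -2337; answer -2337

-2337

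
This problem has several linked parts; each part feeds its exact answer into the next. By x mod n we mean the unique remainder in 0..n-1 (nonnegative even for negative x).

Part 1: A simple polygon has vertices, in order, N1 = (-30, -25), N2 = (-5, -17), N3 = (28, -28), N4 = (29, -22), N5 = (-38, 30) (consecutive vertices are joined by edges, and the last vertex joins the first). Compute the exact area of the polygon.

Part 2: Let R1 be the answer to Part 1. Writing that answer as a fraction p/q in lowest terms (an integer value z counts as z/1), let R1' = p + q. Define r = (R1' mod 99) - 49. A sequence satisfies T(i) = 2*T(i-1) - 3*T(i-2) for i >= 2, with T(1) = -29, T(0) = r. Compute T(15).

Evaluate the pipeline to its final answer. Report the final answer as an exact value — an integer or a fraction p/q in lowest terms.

41149

Part 1: cross terms: (-30*-17 - -5*-25)=385, (-5*-28 - 28*-17)=616, (28*-22 - 29*-28)=196, (29*30 - -38*-22)=34, (-38*-25 - -30*30)=1850; twice the area = |3081| = 3081; area = 3081/2; answer 3081/2
Part 2: R1 = 3081/2; threaded value p + q = 3083; r = -35; T(2) = 2*(-29) - 3*(-35) = 47; iterating: T(2)=47, T(3)=181, T(4)=221, T(5)=-101, T(6)=-865, T(7)=-1427, T(8)=-259, T(9)=3763, T(10)=8303, T(11)=5317, T(12)=-14275, T(13)=-44501, T(14)=-46177, T(15)=41149; answer 41149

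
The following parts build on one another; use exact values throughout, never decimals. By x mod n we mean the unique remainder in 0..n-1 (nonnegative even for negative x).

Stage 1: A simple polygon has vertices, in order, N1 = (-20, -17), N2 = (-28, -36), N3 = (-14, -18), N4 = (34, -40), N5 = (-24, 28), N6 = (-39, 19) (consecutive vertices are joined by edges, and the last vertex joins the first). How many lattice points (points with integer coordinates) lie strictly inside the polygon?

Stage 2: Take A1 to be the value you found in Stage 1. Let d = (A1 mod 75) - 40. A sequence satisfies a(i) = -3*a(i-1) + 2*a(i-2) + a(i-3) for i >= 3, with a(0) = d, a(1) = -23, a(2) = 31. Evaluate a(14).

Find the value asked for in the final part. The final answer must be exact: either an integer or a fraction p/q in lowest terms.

124815391

Stage 1: cross terms: (-20*-36 - -28*-17)=244, (-28*-18 - -14*-36)=0, (-14*-40 - 34*-18)=1172, (34*28 - -24*-40)=-8, (-24*19 - -39*28)=636, (-39*-17 - -20*19)=1043; twice the area = |3087| = 3087; area = 3087/2; boundary points = 1 + 2 + 2 + 2 + 3 + 1 = 11; strictly interior points = area - boundary/2 + 1 = 1539; answer 1539
Stage 2: A1 = 1539; d = -1; a(3) = -3*(31) + 2*(-23) + 1*(-1) = -140; iterating: a(3)=-140, a(4)=459, a(5)=-1626, a(6)=5656, a(7)=-19761, a(8)=68969, a(9)=-240773, a(10)=840496, a(11)=-2934065, a(12)=10242414, a(13)=-35754876, a(14)=124815391; answer 124815391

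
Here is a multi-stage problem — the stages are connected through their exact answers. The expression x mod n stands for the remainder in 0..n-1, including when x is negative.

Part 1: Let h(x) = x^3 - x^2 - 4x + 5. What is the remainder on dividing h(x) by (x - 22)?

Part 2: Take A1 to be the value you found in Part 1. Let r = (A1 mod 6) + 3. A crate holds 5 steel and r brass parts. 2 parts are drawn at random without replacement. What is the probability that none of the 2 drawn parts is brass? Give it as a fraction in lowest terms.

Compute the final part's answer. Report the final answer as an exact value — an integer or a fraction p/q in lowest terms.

Part 1: remainder = value at the root: 1*(22)^3 - 1*(22)^2 - 4*(22)^1 + 5 = (10648) + (-484) + (-88) + (5) = 10081; answer 10081
Part 2: A1 = 10081; r = 4; total draws C(9,2) = 36; favorable C(5,2) = 10; P = 5/18; answer 5/18

5/18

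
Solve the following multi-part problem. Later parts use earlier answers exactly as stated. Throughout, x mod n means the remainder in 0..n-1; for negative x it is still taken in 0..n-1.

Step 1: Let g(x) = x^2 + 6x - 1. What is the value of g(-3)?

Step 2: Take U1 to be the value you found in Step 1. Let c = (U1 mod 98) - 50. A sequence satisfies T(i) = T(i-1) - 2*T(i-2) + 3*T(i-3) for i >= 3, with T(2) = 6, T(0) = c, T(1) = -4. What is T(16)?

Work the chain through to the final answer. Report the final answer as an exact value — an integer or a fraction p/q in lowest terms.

-14882

Step 1: 1*(-3)^2 + 6*(-3)^1 - 1 = (9) + (-18) + (-1) = -10; answer -10
Step 2: U1 = -10; c = 38; T(3) = 1*(6) - 2*(-4) + 3*(38) = 128; iterating: T(3)=128, T(4)=104, T(5)=-134, T(6)=42, T(7)=622, T(8)=136, T(9)=-982, T(10)=612, T(11)=2984, T(12)=-1186, T(13)=-5318, T(14)=6006, T(15)=13084, T(16)=-14882; answer -14882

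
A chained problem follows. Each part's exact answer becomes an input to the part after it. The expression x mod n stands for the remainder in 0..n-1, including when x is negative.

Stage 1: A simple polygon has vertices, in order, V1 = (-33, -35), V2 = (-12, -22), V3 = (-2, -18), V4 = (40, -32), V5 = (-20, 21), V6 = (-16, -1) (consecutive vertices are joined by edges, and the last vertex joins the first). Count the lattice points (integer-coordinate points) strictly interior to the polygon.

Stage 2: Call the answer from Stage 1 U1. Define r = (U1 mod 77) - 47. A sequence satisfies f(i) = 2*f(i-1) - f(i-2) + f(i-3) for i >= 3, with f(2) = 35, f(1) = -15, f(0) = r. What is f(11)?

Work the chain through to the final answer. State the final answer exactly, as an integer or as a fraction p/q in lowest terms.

Stage 1: cross terms: (-33*-22 - -12*-35)=306, (-12*-18 - -2*-22)=172, (-2*-32 - 40*-18)=784, (40*21 - -20*-32)=200, (-20*-1 - -16*21)=356, (-16*-35 - -33*-1)=527; twice the area = |2345| = 2345; area = 2345/2; boundary points = 1 + 2 + 14 + 1 + 2 + 17 = 37; strictly interior points = area - boundary/2 + 1 = 1155; answer 1155
Stage 2: U1 = 1155; r = -47; f(3) = 2*(35) - 1*(-15) + 1*(-47) = 38; iterating: f(3)=38, f(4)=26, f(5)=49, f(6)=110, f(7)=197, f(8)=333, f(9)=579, f(10)=1022, f(11)=1798; answer 1798

1798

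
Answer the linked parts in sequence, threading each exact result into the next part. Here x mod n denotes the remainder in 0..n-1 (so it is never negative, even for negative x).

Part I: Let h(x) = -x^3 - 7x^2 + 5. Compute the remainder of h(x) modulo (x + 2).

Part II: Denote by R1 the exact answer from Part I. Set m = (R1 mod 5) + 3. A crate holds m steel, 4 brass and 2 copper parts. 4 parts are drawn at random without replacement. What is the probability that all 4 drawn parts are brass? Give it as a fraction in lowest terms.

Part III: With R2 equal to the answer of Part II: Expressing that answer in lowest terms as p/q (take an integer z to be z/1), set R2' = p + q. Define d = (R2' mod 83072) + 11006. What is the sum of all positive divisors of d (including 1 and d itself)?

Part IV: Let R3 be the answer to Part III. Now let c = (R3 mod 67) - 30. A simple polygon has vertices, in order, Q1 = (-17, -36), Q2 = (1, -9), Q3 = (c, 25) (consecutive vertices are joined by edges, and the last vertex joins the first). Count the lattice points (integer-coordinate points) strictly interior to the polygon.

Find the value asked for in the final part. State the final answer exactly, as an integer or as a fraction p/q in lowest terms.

523

Part I: remainder = value at the root: -1*(-2)^3 - 7*(-2)^2 + 5 = (8) + (-28) + (5) = -15; answer -15
Part II: R1 = -15; m = 3; total draws C(9,4) = 126; favorable C(4,4) = 1; P = 1/126; answer 1/126
Part III: R2 = 1/126; threaded value p + q = 127; d = 11133; 11133 = 3^2 * 1237; sigma = (1 + 3 + 9) * (1 + 1237) = 13 * 1238 = 16094; answer 16094
Part IV: R3 = 16094; c = -16; cross terms: (-17*-9 - 1*-36)=189, (1*25 - -16*-9)=-119, (-16*-36 - -17*25)=1001; twice the area = |1071| = 1071; area = 1071/2; boundary points = 9 + 17 + 1 = 27; strictly interior points = area - boundary/2 + 1 = 523; answer 523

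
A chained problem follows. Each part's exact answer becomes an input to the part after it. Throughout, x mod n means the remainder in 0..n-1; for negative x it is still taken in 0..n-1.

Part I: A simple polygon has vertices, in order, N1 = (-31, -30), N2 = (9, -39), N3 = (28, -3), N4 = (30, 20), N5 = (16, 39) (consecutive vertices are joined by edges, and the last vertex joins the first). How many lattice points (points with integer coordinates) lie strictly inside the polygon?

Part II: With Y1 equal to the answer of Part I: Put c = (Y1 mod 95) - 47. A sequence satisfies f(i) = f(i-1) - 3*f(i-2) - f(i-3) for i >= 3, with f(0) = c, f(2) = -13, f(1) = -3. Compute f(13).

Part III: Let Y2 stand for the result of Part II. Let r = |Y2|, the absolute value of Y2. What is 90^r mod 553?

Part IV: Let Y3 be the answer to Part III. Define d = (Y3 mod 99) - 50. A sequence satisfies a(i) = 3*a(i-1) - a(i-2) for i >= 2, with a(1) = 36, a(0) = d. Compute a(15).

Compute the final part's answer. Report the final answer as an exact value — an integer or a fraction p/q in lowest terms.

19783488

Part I: cross terms: (-31*-39 - 9*-30)=1479, (9*-3 - 28*-39)=1065, (28*20 - 30*-3)=650, (30*39 - 16*20)=850, (16*-30 - -31*39)=729; twice the area = |4773| = 4773; area = 4773/2; boundary points = 1 + 1 + 1 + 1 + 1 = 5; strictly interior points = area - boundary/2 + 1 = 2385; answer 2385
Part II: Y1 = 2385; c = -37; f(3) = 1*(-13) - 3*(-3) - 1*(-37) = 33; iterating: f(3)=33, f(4)=75, f(5)=-11, f(6)=-269, f(7)=-311, f(8)=507, f(9)=1709, f(10)=499, f(11)=-5135, f(12)=-8341, f(13)=6565; answer 6565
Part III: Y2 = 6565; r = 6565; squarings mod 553: 90^1=90, 90^2=358, 90^4=421, 90^8=281, 90^16=435, 90^32=99, 90^64=400, 90^128=183, 90^256=309, 90^512=365, 90^1024=505, 90^2048=92, 90^4096=169; 90^6565 = 90^1 * 90^4 * 90^32 * 90^128 * 90^256 * 90^2048 * 90^4096 = 181 (mod 553); answer 181
Part IV: Y3 = 181; d = 32; a(2) = 3*(36) - 1*(32) = 76; iterating: a(2)=76, a(3)=192, a(4)=500, a(5)=1308, a(6)=3424, a(7)=8964, a(8)=23468, a(9)=61440, a(10)=160852, a(11)=421116, a(12)=1102496, a(13)=2886372, a(14)=7556620, a(15)=19783488; answer 19783488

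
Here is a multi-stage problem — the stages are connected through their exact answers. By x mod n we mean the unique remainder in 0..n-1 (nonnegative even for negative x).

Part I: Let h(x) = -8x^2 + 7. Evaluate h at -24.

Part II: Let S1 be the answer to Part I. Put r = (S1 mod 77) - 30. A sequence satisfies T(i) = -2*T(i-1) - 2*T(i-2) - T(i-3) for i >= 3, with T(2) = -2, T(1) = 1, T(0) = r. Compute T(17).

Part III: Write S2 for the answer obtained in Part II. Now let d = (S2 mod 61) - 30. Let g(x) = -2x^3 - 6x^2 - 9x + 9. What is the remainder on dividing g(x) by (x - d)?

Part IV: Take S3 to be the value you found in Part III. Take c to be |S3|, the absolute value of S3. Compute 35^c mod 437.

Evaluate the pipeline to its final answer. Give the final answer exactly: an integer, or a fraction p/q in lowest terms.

Part I: -8*(-24)^2 + 7 = (-4608) + (7) = -4601; answer -4601
Part II: S1 = -4601; r = -11; T(3) = -2*(-2) - 2*(1) - 1*(-11) = 13; iterating: T(3)=13, T(4)=-23, T(5)=22, T(6)=-11, T(7)=1, T(8)=-2, T(9)=13, T(10)=-23, T(11)=22, T(12)=-11, T(13)=1, T(14)=-2, T(15)=13, T(16)=-23, T(17)=22; answer 22
Part III: S2 = 22; d = -8; remainder = value at the root: -2*(-8)^3 - 6*(-8)^2 - 9*(-8)^1 + 9 = (1024) + (-384) + (72) + (9) = 721; answer 721
Part IV: S3 = 721; c = 721; squarings mod 437: 35^1=35, 35^2=351, 35^4=404, 35^8=215, 35^16=340, 35^32=232, 35^64=73, 35^128=85, 35^256=233, 35^512=101; 35^721 = 35^1 * 35^16 * 35^64 * 35^128 * 35^512 = 377 (mod 437); answer 377

377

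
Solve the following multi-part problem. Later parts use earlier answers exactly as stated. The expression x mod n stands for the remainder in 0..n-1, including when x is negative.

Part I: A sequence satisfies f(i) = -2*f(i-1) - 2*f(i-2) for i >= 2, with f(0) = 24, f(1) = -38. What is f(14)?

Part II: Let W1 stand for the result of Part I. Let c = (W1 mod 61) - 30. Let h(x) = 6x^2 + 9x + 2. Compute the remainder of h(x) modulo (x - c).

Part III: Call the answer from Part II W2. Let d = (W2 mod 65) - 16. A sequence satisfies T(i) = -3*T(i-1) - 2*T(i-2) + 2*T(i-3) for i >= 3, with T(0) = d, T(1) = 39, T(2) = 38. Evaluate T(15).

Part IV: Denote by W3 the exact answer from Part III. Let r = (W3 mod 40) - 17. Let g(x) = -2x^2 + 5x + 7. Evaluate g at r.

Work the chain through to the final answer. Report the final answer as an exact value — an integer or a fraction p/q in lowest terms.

-396

Part I: f(2) = -2*(-38) - 2*(24) = 28; iterating: f(2)=28, f(3)=20, f(4)=-96, f(5)=152, f(6)=-112, f(7)=-80, f(8)=384, f(9)=-608, f(10)=448, f(11)=320, f(12)=-1536, f(13)=2432, f(14)=-1792; answer -1792
Part II: W1 = -1792; c = 8; remainder = value at the root: 6*(8)^2 + 9*(8)^1 + 2 = (384) + (72) + (2) = 458; answer 458
Part III: W2 = 458; d = -13; T(3) = -3*(38) - 2*(39) + 2*(-13) = -218; iterating: T(3)=-218, T(4)=656, T(5)=-1456, T(6)=2620, T(7)=-3636, T(8)=2756, T(9)=4244, T(10)=-25516, T(11)=73572, T(12)=-161196, T(13)=285412, T(14)=-386700, T(15)=266884; answer 266884
Part IV: W3 = 266884; r = -13; -2*(-13)^2 + 5*(-13)^1 + 7 = (-338) + (-65) + (7) = -396; answer -396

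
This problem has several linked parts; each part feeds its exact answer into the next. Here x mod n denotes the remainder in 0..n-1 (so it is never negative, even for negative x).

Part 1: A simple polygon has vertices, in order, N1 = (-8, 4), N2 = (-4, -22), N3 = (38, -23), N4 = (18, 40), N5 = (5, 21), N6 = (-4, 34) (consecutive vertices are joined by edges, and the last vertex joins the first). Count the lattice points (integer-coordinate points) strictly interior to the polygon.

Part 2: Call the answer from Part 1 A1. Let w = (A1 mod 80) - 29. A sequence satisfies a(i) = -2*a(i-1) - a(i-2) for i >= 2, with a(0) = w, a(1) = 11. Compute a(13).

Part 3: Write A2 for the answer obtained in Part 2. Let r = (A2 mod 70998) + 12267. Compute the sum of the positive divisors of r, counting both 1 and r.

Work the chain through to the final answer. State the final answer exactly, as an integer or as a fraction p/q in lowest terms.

18600

Part 1: cross terms: (-8*-22 - -4*4)=192, (-4*-23 - 38*-22)=928, (38*40 - 18*-23)=1934, (18*21 - 5*40)=178, (5*34 - -4*21)=254, (-4*4 - -8*34)=256; twice the area = |3742| = 3742; area = 1871; boundary points = 2 + 1 + 1 + 1 + 1 + 2 = 8; strictly interior points = area - boundary/2 + 1 = 1868; answer 1868
Part 2: A1 = 1868; w = -1; a(2) = -2*(11) - 1*(-1) = -21; iterating: a(2)=-21, a(3)=31, a(4)=-41, a(5)=51, a(6)=-61, a(7)=71, a(8)=-81, a(9)=91, a(10)=-101, a(11)=111, a(12)=-121, a(13)=131; answer 131
Part 3: A2 = 131; r = 12398; 12398 = 2 * 6199; sigma = (1 + 2) * (1 + 6199) = 3 * 6200 = 18600; answer 18600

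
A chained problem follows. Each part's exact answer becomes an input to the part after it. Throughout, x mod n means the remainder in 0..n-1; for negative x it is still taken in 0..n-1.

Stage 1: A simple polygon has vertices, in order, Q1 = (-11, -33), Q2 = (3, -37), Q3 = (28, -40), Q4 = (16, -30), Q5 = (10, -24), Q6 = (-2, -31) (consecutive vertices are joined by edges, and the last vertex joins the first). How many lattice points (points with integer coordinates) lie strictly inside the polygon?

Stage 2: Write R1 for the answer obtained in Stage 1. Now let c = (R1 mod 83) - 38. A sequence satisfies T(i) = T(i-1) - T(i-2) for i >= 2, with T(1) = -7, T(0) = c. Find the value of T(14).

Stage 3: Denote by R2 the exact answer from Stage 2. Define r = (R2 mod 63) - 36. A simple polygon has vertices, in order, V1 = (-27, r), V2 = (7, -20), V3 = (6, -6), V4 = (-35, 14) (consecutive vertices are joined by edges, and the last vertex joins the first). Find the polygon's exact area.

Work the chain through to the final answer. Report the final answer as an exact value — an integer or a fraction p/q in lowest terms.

918

Stage 1: cross terms: (-11*-37 - 3*-33)=506, (3*-40 - 28*-37)=916, (28*-30 - 16*-40)=-200, (16*-24 - 10*-30)=-84, (10*-31 - -2*-24)=-358, (-2*-33 - -11*-31)=-275; twice the area = |505| = 505; area = 505/2; boundary points = 2 + 1 + 2 + 6 + 1 + 1 = 13; strictly interior points = area - boundary/2 + 1 = 247; answer 247
Stage 2: R1 = 247; c = 43; T(2) = 1*(-7) - 1*(43) = -50; iterating: T(2)=-50, T(3)=-43, T(4)=7, T(5)=50, T(6)=43, T(7)=-7, T(8)=-50, T(9)=-43, T(10)=7, T(11)=50, T(12)=43, T(13)=-7, T(14)=-50; answer -50
Stage 3: R2 = -50; r = -23; cross terms: (-27*-20 - 7*-23)=701, (7*-6 - 6*-20)=78, (6*14 - -35*-6)=-126, (-35*-23 - -27*14)=1183; twice the area = |1836| = 1836; area = 918; answer 918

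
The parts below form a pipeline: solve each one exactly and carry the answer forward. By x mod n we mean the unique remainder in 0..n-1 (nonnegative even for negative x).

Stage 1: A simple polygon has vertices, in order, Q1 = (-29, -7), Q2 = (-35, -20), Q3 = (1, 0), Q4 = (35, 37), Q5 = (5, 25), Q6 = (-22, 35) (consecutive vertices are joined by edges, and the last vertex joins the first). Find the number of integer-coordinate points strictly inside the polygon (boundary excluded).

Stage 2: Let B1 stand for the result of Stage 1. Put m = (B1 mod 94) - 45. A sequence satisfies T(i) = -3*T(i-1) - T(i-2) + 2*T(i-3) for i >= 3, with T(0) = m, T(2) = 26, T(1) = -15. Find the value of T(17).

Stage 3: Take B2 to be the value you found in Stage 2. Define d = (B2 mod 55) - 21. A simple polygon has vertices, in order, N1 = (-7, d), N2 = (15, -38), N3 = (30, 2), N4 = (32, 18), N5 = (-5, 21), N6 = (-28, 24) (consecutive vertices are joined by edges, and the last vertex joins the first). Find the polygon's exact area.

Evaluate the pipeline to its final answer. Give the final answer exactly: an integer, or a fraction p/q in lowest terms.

Stage 1: cross terms: (-29*-20 - -35*-7)=335, (-35*0 - 1*-20)=20, (1*37 - 35*0)=37, (35*25 - 5*37)=690, (5*35 - -22*25)=725, (-22*-7 - -29*35)=1169; twice the area = |2976| = 2976; area = 1488; boundary points = 1 + 4 + 1 + 6 + 1 + 7 = 20; strictly interior points = area - boundary/2 + 1 = 1479; answer 1479
Stage 2: B1 = 1479; m = 24; T(3) = -3*(26) - 1*(-15) + 2*(24) = -15; iterating: T(3)=-15, T(4)=-11, T(5)=100, T(6)=-319, T(7)=835, T(8)=-1986, T(9)=4485, T(10)=-9799, T(11)=20940, T(12)=-44051, T(13)=91615, T(14)=-188914, T(15)=387025, T(16)=-788931, T(17)=1601940; answer 1601940
Stage 3: B2 = 1601940; d = -11; cross terms: (-7*-38 - 15*-11)=431, (15*2 - 30*-38)=1170, (30*18 - 32*2)=476, (32*21 - -5*18)=762, (-5*24 - -28*21)=468, (-28*-11 - -7*24)=476; twice the area = |3783| = 3783; area = 3783/2; answer 3783/2

3783/2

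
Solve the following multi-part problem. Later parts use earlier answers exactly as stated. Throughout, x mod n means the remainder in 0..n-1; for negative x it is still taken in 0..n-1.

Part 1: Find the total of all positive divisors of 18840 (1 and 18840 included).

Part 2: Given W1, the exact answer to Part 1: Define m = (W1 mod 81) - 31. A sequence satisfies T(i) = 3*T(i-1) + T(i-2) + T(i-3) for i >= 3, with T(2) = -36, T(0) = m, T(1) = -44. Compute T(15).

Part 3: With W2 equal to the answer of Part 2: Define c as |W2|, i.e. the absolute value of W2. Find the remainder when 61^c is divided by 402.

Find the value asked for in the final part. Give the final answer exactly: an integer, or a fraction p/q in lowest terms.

139

Part 1: 18840 = 2^3 * 3 * 5 * 157; sigma = (1 + 2 + 4 + 8) * (1 + 3) * (1 + 5) * (1 + 157) = 15 * 4 * 6 * 158 = 56880; answer 56880
Part 2: W1 = 56880; m = -13; T(3) = 3*(-36) + 1*(-44) + 1*(-13) = -165; iterating: T(3)=-165, T(4)=-575, T(5)=-1926, T(6)=-6518, T(7)=-22055, T(8)=-74609, T(9)=-252400, T(10)=-853864, T(11)=-2888601, T(12)=-9772067, T(13)=-33058666, T(14)=-111836666, T(15)=-378340731; answer -378340731
Part 3: W2 = -378340731; c = 378340731; squarings mod 402: 61^1=61, 61^2=103, 61^4=157, 61^8=127, 61^16=49, 61^32=391, 61^64=121, 61^128=169, 61^256=19, 61^512=361, 61^1024=73, 61^2048=103, 61^4096=157, 61^8192=127, 61^16384=49, 61^32768=391, 61^65536=121, 61^131072=169, 61^262144=19, 61^524288=361, 61^1048576=73, 61^2097152=103, 61^4194304=157, 61^8388608=127, 61^16777216=49, 61^33554432=391, 61^67108864=121, 61^134217728=169, 61^268435456=19; 61^378340731 = 61^1 * 61^2 * 61^8 * 61^16 * 61^32 * 61^64 * 61^256 * 61^1024 * 61^65536 * 61^262144 * 61^524288 * 61^8388608 * 61^33554432 * 61^67108864 * 61^268435456 = 139 (mod 402); answer 139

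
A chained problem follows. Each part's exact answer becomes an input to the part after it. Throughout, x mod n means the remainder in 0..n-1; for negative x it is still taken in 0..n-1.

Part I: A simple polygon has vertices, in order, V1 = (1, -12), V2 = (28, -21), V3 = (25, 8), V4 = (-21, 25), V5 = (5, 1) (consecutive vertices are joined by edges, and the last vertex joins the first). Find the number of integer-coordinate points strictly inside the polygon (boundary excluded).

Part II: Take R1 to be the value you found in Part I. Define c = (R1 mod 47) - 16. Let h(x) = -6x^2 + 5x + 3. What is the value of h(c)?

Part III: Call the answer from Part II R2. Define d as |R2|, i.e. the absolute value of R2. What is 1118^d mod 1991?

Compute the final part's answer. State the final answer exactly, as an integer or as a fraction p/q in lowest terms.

Part I: cross terms: (1*-21 - 28*-12)=315, (28*8 - 25*-21)=749, (25*25 - -21*8)=793, (-21*1 - 5*25)=-146, (5*-12 - 1*1)=-61; twice the area = |1650| = 1650; area = 825; boundary points = 9 + 1 + 1 + 2 + 1 = 14; strictly interior points = area - boundary/2 + 1 = 819; answer 819
Part II: R1 = 819; c = 4; -6*(4)^2 + 5*(4)^1 + 3 = (-96) + (20) + (3) = -73; answer -73
Part III: R2 = -73; d = 73; squarings mod 1991: 1118^1=1118, 1118^2=1567, 1118^4=586, 1118^8=944, 1118^16=1159, 1118^32=1347, 1118^64=608; 1118^73 = 1118^1 * 1118^8 * 1118^64 = 937 (mod 1991); answer 937

937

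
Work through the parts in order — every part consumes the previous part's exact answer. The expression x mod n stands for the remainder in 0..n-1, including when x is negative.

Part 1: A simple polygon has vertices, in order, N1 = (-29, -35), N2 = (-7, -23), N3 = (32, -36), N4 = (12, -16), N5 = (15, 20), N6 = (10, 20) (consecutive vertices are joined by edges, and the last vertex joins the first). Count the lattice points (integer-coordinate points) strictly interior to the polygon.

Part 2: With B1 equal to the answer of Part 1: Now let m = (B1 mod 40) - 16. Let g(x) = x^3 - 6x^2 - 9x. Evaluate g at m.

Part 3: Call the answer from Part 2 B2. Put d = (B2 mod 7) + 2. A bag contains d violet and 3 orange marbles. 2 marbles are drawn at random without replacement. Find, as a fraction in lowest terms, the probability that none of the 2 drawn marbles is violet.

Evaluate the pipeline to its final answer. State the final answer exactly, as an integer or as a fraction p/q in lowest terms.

Part 1: cross terms: (-29*-23 - -7*-35)=422, (-7*-36 - 32*-23)=988, (32*-16 - 12*-36)=-80, (12*20 - 15*-16)=480, (15*20 - 10*20)=100, (10*-35 - -29*20)=230; twice the area = |2140| = 2140; area = 1070; boundary points = 2 + 13 + 20 + 3 + 5 + 1 = 44; strictly interior points = area - boundary/2 + 1 = 1049; answer 1049
Part 2: B1 = 1049; m = -7; 1*(-7)^3 - 6*(-7)^2 - 9*(-7)^1 = (-343) + (-294) + (63) = -574; answer -574
Part 3: B2 = -574; d = 2; total draws C(5,2) = 10; favorable C(3,2) = 3; P = 3/10; answer 3/10

3/10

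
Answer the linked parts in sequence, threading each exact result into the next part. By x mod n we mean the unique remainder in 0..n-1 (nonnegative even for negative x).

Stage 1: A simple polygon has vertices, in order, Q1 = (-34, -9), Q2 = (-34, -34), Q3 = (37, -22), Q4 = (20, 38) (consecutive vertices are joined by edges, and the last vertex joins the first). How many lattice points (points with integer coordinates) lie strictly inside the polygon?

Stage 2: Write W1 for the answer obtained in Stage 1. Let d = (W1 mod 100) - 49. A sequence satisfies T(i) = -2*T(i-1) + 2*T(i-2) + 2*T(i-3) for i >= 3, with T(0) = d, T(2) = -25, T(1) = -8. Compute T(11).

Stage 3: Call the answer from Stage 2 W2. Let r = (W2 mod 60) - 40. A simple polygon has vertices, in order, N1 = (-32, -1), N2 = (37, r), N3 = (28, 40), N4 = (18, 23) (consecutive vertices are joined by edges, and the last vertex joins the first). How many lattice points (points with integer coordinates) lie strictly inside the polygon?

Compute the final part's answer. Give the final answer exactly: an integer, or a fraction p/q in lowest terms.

Stage 1: cross terms: (-34*-34 - -34*-9)=850, (-34*-22 - 37*-34)=2006, (37*38 - 20*-22)=1846, (20*-9 - -34*38)=1112; twice the area = |5814| = 5814; area = 2907; boundary points = 25 + 1 + 1 + 1 = 28; strictly interior points = area - boundary/2 + 1 = 2894; answer 2894
Stage 2: W1 = 2894; d = 45; T(3) = -2*(-25) + 2*(-8) + 2*(45) = 124; iterating: T(3)=124, T(4)=-314, T(5)=826, T(6)=-2032, T(7)=5088, T(8)=-12588, T(9)=31288, T(10)=-77576, T(11)=192552; answer 192552
Stage 3: W2 = 192552; r = -28; cross terms: (-32*-28 - 37*-1)=933, (37*40 - 28*-28)=2264, (28*23 - 18*40)=-76, (18*-1 - -32*23)=718; twice the area = |3839| = 3839; area = 3839/2; boundary points = 3 + 1 + 1 + 2 = 7; strictly interior points = area - boundary/2 + 1 = 1917; answer 1917

1917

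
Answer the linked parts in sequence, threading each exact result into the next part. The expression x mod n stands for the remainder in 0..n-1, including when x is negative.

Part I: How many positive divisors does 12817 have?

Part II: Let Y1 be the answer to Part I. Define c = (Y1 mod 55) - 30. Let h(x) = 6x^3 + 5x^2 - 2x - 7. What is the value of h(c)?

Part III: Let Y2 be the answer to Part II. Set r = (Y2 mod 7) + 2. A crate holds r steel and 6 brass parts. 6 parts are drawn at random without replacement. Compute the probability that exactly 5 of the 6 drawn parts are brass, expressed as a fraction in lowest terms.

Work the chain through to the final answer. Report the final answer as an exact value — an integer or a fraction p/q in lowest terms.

Part I: 12817 = 7 * 1831; number of divisors = (1+1) * (1+1) = 4; answer 4
Part II: Y1 = 4; c = -26; 6*(-26)^3 + 5*(-26)^2 - 2*(-26)^1 - 7 = (-105456) + (3380) + (52) + (-7) = -102031; answer -102031
Part III: Y2 = -102031; r = 3; total draws C(9,6) = 84; favorable C(6,5)*C(3,1) = 18; P = 3/14; answer 3/14

3/14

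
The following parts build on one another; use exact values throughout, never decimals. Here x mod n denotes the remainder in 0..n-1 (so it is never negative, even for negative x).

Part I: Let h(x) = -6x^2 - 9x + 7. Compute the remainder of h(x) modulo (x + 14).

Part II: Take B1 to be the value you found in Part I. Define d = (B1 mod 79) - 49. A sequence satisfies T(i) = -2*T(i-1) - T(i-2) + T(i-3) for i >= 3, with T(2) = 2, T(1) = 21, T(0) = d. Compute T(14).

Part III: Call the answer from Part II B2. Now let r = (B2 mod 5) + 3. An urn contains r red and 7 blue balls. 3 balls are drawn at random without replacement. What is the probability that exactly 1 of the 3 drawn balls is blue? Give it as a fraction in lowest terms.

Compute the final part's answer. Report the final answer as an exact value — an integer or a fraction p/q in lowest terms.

7/22

Part I: remainder = value at the root: -6*(-14)^2 - 9*(-14)^1 + 7 = (-1176) + (126) + (7) = -1043; answer -1043
Part II: B1 = -1043; d = 14; T(3) = -2*(2) - 1*(21) + 1*(14) = -11; iterating: T(3)=-11, T(4)=41, T(5)=-69, T(6)=86, T(7)=-62, T(8)=-31, T(9)=210, T(10)=-451, T(11)=661, T(12)=-661, T(13)=210, T(14)=902; answer 902
Part III: B2 = 902; r = 5; total draws C(12,3) = 220; favorable C(7,1)*C(5,2) = 70; P = 7/22; answer 7/22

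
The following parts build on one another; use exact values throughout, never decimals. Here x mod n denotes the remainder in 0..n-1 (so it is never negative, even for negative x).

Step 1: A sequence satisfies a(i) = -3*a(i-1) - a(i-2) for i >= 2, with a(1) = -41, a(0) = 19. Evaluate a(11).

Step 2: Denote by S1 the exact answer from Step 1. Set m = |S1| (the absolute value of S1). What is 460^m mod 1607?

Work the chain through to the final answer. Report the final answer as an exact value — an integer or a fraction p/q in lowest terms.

1009

Step 1: a(2) = -3*(-41) - 1*(19) = 104; iterating: a(2)=104, a(3)=-271, a(4)=709, a(5)=-1856, a(6)=4859, a(7)=-12721, a(8)=33304, a(9)=-87191, a(10)=228269, a(11)=-597616; answer -597616
Step 2: S1 = -597616; m = 597616; squarings mod 1607: 460^1=460, 460^2=1083, 460^4=1386, 460^8=631, 460^16=1232, 460^32=816, 460^64=558, 460^128=1213, 460^256=964, 460^512=450, 460^1024=18, 460^2048=324, 460^4096=521, 460^8192=1465, 460^16384=880, 460^32768=1433, 460^65536=1350, 460^131072=162, 460^262144=532, 460^524288=192; 460^597616 = 460^16 * 460^32 * 460^64 * 460^512 * 460^1024 * 460^2048 * 460^4096 * 460^65536 * 460^524288 = 1009 (mod 1607); answer 1009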